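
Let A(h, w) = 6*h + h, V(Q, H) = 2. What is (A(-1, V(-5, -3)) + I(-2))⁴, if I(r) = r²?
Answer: 81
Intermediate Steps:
A(h, w) = 7*h
(A(-1, V(-5, -3)) + I(-2))⁴ = (7*(-1) + (-2)²)⁴ = (-7 + 4)⁴ = (-3)⁴ = 81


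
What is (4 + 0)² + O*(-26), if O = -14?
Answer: 380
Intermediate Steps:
(4 + 0)² + O*(-26) = (4 + 0)² - 14*(-26) = 4² + 364 = 16 + 364 = 380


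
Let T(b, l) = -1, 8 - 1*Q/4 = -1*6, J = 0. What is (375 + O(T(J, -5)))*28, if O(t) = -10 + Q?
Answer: 11788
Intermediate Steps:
Q = 56 (Q = 32 - (-4)*6 = 32 - 4*(-6) = 32 + 24 = 56)
O(t) = 46 (O(t) = -10 + 56 = 46)
(375 + O(T(J, -5)))*28 = (375 + 46)*28 = 421*28 = 11788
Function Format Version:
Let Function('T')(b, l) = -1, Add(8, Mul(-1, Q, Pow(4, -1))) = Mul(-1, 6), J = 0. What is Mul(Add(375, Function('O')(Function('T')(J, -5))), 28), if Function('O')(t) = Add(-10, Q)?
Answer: 11788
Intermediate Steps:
Q = 56 (Q = Add(32, Mul(-4, Mul(-1, 6))) = Add(32, Mul(-4, -6)) = Add(32, 24) = 56)
Function('O')(t) = 46 (Function('O')(t) = Add(-10, 56) = 46)
Mul(Add(375, Function('O')(Function('T')(J, -5))), 28) = Mul(Add(375, 46), 28) = Mul(421, 28) = 11788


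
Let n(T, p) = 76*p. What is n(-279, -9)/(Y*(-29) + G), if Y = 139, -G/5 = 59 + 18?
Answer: 57/368 ≈ 0.15489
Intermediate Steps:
G = -385 (G = -5*(59 + 18) = -5*77 = -385)
n(-279, -9)/(Y*(-29) + G) = (76*(-9))/(139*(-29) - 385) = -684/(-4031 - 385) = -684/(-4416) = -684*(-1/4416) = 57/368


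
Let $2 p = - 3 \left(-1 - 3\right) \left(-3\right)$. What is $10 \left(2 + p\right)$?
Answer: $-160$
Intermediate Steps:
$p = -18$ ($p = \frac{\left(-3\right) \left(-1 - 3\right) \left(-3\right)}{2} = \frac{\left(-3\right) \left(\left(-4\right) \left(-3\right)\right)}{2} = \frac{\left(-3\right) 12}{2} = \frac{1}{2} \left(-36\right) = -18$)
$10 \left(2 + p\right) = 10 \left(2 - 18\right) = 10 \left(-16\right) = -160$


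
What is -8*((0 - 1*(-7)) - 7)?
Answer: 0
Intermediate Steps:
-8*((0 - 1*(-7)) - 7) = -8*((0 + 7) - 7) = -8*(7 - 7) = -8*0 = 0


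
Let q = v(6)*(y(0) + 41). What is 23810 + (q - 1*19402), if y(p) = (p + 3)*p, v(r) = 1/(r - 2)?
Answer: 17673/4 ≈ 4418.3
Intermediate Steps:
v(r) = 1/(-2 + r)
y(p) = p*(3 + p) (y(p) = (3 + p)*p = p*(3 + p))
q = 41/4 (q = (0*(3 + 0) + 41)/(-2 + 6) = (0*3 + 41)/4 = (0 + 41)/4 = (1/4)*41 = 41/4 ≈ 10.250)
23810 + (q - 1*19402) = 23810 + (41/4 - 1*19402) = 23810 + (41/4 - 19402) = 23810 - 77567/4 = 17673/4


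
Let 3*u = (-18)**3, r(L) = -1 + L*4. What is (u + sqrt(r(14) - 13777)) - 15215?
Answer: -17159 + I*sqrt(13722) ≈ -17159.0 + 117.14*I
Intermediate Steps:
r(L) = -1 + 4*L
u = -1944 (u = (1/3)*(-18)**3 = (1/3)*(-5832) = -1944)
(u + sqrt(r(14) - 13777)) - 15215 = (-1944 + sqrt((-1 + 4*14) - 13777)) - 15215 = (-1944 + sqrt((-1 + 56) - 13777)) - 15215 = (-1944 + sqrt(55 - 13777)) - 15215 = (-1944 + sqrt(-13722)) - 15215 = (-1944 + I*sqrt(13722)) - 15215 = -17159 + I*sqrt(13722)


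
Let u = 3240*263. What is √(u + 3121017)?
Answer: √3973137 ≈ 1993.3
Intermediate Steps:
u = 852120
√(u + 3121017) = √(852120 + 3121017) = √3973137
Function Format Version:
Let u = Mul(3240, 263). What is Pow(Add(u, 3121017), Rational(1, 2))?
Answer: Pow(3973137, Rational(1, 2)) ≈ 1993.3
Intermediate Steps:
u = 852120
Pow(Add(u, 3121017), Rational(1, 2)) = Pow(Add(852120, 3121017), Rational(1, 2)) = Pow(3973137, Rational(1, 2))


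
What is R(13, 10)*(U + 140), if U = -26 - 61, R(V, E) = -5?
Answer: -265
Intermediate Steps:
U = -87
R(13, 10)*(U + 140) = -5*(-87 + 140) = -5*53 = -265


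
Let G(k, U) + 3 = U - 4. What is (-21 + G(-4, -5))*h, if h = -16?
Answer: 528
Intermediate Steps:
G(k, U) = -7 + U (G(k, U) = -3 + (U - 4) = -3 + (-4 + U) = -7 + U)
(-21 + G(-4, -5))*h = (-21 + (-7 - 5))*(-16) = (-21 - 12)*(-16) = -33*(-16) = 528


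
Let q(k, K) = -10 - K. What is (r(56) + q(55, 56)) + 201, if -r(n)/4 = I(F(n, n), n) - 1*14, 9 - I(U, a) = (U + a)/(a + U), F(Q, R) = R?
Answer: 159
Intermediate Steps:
I(U, a) = 8 (I(U, a) = 9 - (U + a)/(a + U) = 9 - (U + a)/(U + a) = 9 - 1*1 = 9 - 1 = 8)
r(n) = 24 (r(n) = -4*(8 - 1*14) = -4*(8 - 14) = -4*(-6) = 24)
(r(56) + q(55, 56)) + 201 = (24 + (-10 - 1*56)) + 201 = (24 + (-10 - 56)) + 201 = (24 - 66) + 201 = -42 + 201 = 159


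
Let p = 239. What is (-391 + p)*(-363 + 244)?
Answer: 18088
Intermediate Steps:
(-391 + p)*(-363 + 244) = (-391 + 239)*(-363 + 244) = -152*(-119) = 18088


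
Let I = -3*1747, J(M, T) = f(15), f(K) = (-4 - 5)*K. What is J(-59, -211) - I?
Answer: 5106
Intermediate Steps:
f(K) = -9*K
J(M, T) = -135 (J(M, T) = -9*15 = -135)
I = -5241
J(-59, -211) - I = -135 - 1*(-5241) = -135 + 5241 = 5106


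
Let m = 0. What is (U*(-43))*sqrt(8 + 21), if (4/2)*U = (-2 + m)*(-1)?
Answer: -43*sqrt(29) ≈ -231.56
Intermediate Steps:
U = 1 (U = ((-2 + 0)*(-1))/2 = (-2*(-1))/2 = (1/2)*2 = 1)
(U*(-43))*sqrt(8 + 21) = (1*(-43))*sqrt(8 + 21) = -43*sqrt(29)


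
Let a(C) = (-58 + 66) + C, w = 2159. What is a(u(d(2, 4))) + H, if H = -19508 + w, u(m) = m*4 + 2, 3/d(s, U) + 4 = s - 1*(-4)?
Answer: -17333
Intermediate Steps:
d(s, U) = 3/s (d(s, U) = 3/(-4 + (s - 1*(-4))) = 3/(-4 + (s + 4)) = 3/(-4 + (4 + s)) = 3/s)
u(m) = 2 + 4*m (u(m) = 4*m + 2 = 2 + 4*m)
a(C) = 8 + C
H = -17349 (H = -19508 + 2159 = -17349)
a(u(d(2, 4))) + H = (8 + (2 + 4*(3/2))) - 17349 = (8 + (2 + 6)) - 17349 = (8 + 8) - 17349 = 16 - 17349 = -17333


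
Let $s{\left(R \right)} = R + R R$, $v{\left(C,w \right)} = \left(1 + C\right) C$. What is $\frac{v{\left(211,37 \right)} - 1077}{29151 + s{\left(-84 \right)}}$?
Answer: $\frac{43655}{36123} \approx 1.2085$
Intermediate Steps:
$v{\left(C,w \right)} = C \left(1 + C\right)$
$s{\left(R \right)} = R + R^{2}$
$\frac{v{\left(211,37 \right)} - 1077}{29151 + s{\left(-84 \right)}} = \frac{211 \left(1 + 211\right) - 1077}{29151 - 84 \left(1 - 84\right)} = \frac{211 \cdot 212 - 1077}{29151 - -6972} = \frac{44732 - 1077}{29151 + 6972} = \frac{43655}{36123}$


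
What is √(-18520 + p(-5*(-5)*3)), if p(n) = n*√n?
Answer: √(-18520 + 375*√3) ≈ 133.68*I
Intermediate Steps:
p(n) = n^(3/2)
√(-18520 + p(-5*(-5)*3)) = √(-18520 + (-5*(-5)*3)^(3/2)) = √(-18520 + (25*3)^(3/2)) = √(-18520 + 75^(3/2)) = √(-18520 + 375*√3)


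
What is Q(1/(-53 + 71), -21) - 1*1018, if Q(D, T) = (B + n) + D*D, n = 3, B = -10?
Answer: -332099/324 ≈ -1025.0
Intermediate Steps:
Q(D, T) = -7 + D² (Q(D, T) = (-10 + 3) + D*D = -7 + D²)
Q(1/(-53 + 71), -21) - 1*1018 = (-7 + (1/(-53 + 71))²) - 1*1018 = (-7 + (1/18)²) - 1018 = (-7 + 1/324) - 1018 = -2267/324 - 1018 = -332099/324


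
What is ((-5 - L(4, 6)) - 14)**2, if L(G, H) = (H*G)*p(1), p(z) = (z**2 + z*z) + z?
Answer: 8281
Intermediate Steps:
p(z) = z + 2*z**2 (p(z) = (z**2 + z**2) + z = 2*z**2 + z = z + 2*z**2)
L(G, H) = 3*G*H (L(G, H) = (H*G)*(1*(1 + 2*1)) = (G*H)*(1*(1 + 2)) = (G*H)*(1*3) = (G*H)*3 = 3*G*H)
((-5 - L(4, 6)) - 14)**2 = ((-5 - 3*4*6) - 14)**2 = ((-5 - 1*72) - 14)**2 = ((-5 - 72) - 14)**2 = (-77 - 14)**2 = (-91)**2 = 8281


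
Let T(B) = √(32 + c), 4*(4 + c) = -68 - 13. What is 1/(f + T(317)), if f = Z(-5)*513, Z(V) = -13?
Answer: -26676/177902213 - 2*√31/177902213 ≈ -0.00015001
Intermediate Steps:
c = -97/4 (c = -4 + (-68 - 13)/4 = -4 + (¼)*(-81) = -4 - 81/4 = -97/4 ≈ -24.250)
T(B) = √31/2 (T(B) = √(32 - 97/4) = √(31/4) = √31/2)
f = -6669 (f = -13*513 = -6669)
1/(f + T(317)) = 1/(-6669 + √31/2)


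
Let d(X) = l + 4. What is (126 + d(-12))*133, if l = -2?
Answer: 17024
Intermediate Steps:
d(X) = 2 (d(X) = -2 + 4 = 2)
(126 + d(-12))*133 = (126 + 2)*133 = 128*133 = 17024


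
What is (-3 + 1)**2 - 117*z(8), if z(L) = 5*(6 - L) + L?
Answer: 238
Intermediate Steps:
z(L) = 30 - 4*L (z(L) = (30 - 5*L) + L = 30 - 4*L)
(-3 + 1)**2 - 117*z(8) = (-3 + 1)**2 - 117*(30 - 4*8) = (-2)**2 - 117*(30 - 32) = 4 - 117*(-2) = 4 + 234 = 238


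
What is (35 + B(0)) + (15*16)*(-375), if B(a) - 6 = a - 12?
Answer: -89971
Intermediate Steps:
B(a) = -6 + a (B(a) = 6 + (a - 12) = 6 + (-12 + a) = -6 + a)
(35 + B(0)) + (15*16)*(-375) = (35 + (-6 + 0)) + (15*16)*(-375) = (35 - 6) + 240*(-375) = 29 - 90000 = -89971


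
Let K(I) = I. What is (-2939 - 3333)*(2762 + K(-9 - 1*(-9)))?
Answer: -17323264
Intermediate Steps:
(-2939 - 3333)*(2762 + K(-9 - 1*(-9))) = (-2939 - 3333)*(2762 + (-9 - 1*(-9))) = -6272*(2762 + (-9 + 9)) = -6272*(2762 + 0) = -6272*2762 = -17323264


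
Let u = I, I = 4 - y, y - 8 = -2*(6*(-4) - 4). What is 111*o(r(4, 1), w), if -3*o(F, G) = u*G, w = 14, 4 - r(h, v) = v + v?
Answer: 31080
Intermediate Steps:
r(h, v) = 4 - 2*v (r(h, v) = 4 - (v + v) = 4 - 2*v)
y = 64 (y = 8 - 2*(6*(-4) - 4) = 8 - 2*(-24 - 4) = 8 - 2*(-28) = 8 + 56 = 64)
I = -60 (I = 4 - 1*64 = 4 - 64 = -60)
u = -60
o(F, G) = 20*G (o(F, G) = -(-20)*G = 20*G)
111*o(r(4, 1), w) = 111*(20*14) = 111*280 = 31080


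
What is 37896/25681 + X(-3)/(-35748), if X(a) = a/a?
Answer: 1354680527/918044388 ≈ 1.4756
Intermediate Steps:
X(a) = 1
37896/25681 + X(-3)/(-35748) = 37896/25681 + 1/(-35748) = 37896*(1/25681) + 1*(-1/35748) = 37896/25681 - 1/35748 = 1354680527/918044388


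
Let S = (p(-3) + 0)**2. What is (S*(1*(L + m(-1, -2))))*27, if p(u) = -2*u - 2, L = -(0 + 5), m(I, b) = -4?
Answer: -3888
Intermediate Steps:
L = -5 (L = -1*5 = -5)
p(u) = -2 - 2*u
S = 16 (S = ((-2 - 2*(-3)) + 0)**2 = ((-2 + 6) + 0)**2 = (4 + 0)**2 = 4**2 = 16)
(S*(1*(L + m(-1, -2))))*27 = (16*(1*(-5 - 4)))*27 = (16*(1*(-9)))*27 = (16*(-9))*27 = -144*27 = -3888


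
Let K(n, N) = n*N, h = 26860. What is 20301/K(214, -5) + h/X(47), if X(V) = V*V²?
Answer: -2078970523/111090610 ≈ -18.714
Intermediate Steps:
K(n, N) = N*n
X(V) = V³
20301/K(214, -5) + h/X(47) = 20301/((-5*214)) + 26860/(47³) = 20301/(-1070) + 26860/103823 = 20301*(-1/1070) + 26860*(1/103823) = -20301/1070 + 26860/103823 = -2078970523/111090610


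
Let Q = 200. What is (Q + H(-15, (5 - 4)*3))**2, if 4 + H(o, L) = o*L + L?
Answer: 23716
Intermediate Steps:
H(o, L) = -4 + L + L*o (H(o, L) = -4 + (o*L + L) = -4 + (L*o + L) = -4 + (L + L*o) = -4 + L + L*o)
(Q + H(-15, (5 - 4)*3))**2 = (200 + (-4 + (5 - 4)*3 + ((5 - 4)*3)*(-15)))**2 = (200 + (-4 + 1*3 + (1*3)*(-15)))**2 = (200 + (-4 + 3 + 3*(-15)))**2 = (200 + (-4 + 3 - 45))**2 = (200 - 46)**2 = 154**2 = 23716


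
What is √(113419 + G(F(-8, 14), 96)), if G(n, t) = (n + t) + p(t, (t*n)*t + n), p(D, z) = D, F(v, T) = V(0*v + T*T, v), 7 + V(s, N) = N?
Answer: 2*√28399 ≈ 337.04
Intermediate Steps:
V(s, N) = -7 + N
F(v, T) = -7 + v
G(n, t) = n + 2*t (G(n, t) = (n + t) + t = n + 2*t)
√(113419 + G(F(-8, 14), 96)) = √(113419 + ((-7 - 8) + 2*96)) = √(113419 + (-15 + 192)) = √(113419 + 177) = √113596 = 2*√28399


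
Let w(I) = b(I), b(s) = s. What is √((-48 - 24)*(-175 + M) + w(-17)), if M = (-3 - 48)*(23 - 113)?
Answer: I*√317897 ≈ 563.82*I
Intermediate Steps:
M = 4590 (M = -51*(-90) = 4590)
w(I) = I
√((-48 - 24)*(-175 + M) + w(-17)) = √((-48 - 24)*(-175 + 4590) - 17) = √(-72*4415 - 17) = √(-317880 - 17) = √(-317897) = I*√317897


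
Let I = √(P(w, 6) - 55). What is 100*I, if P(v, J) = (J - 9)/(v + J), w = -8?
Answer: 50*I*√214 ≈ 731.44*I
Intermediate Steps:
P(v, J) = (-9 + J)/(J + v)
I = I*√214/2 (I = √((-9 + 6)/(6 - 8) - 55) = √(-3/(-2) - 55) = √(-½*(-3) - 55) = √(3/2 - 55) = √(-107/2) = I*√214/2 ≈ 7.3144*I)
100*I = 100*(I*√214/2) = 50*I*√214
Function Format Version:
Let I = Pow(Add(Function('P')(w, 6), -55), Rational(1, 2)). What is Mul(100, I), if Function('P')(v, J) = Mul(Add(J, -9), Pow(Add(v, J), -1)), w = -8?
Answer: Mul(50, I, Pow(214, Rational(1, 2))) ≈ Mul(731.44, I)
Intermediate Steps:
Function('P')(v, J) = Mul(Pow(Add(J, v), -1), Add(-9, J)) (Function('P')(v, J) = Mul(Add(-9, J), Pow(Add(J, v), -1)) = Mul(Pow(Add(J, v), -1), Add(-9, J)))
I = Mul(Rational(1, 2), I, Pow(214, Rational(1, 2))) (I = Pow(Add(Mul(Pow(Add(6, -8), -1), Add(-9, 6)), -55), Rational(1, 2)) = Pow(Add(Mul(Pow(-2, -1), -3), -55), Rational(1, 2)) = Pow(Add(Mul(Rational(-1, 2), -3), -55), Rational(1, 2)) = Pow(Add(Rational(3, 2), -55), Rational(1, 2)) = Pow(Rational(-107, 2), Rational(1, 2)) = Mul(Rational(1, 2), I, Pow(214, Rational(1, 2))) ≈ Mul(7.3144, I))
Mul(100, I) = Mul(100, Mul(Rational(1, 2), I, Pow(214, Rational(1, 2)))) = Mul(50, I, Pow(214, Rational(1, 2)))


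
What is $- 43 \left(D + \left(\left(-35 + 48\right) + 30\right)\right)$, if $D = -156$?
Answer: $4859$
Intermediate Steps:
$- 43 \left(D + \left(\left(-35 + 48\right) + 30\right)\right) = - 43 \left(-156 + \left(\left(-35 + 48\right) + 30\right)\right) = - 43 \left(-156 + \left(13 + 30\right)\right) = - 43 \left(-156 + 43\right) = \left(-43\right) \left(-113\right) = 4859$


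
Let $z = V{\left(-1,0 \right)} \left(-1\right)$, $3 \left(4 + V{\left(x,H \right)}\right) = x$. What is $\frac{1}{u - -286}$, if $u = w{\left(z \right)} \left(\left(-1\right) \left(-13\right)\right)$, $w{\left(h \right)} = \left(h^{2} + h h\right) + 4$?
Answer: $\frac{9}{7436} \approx 0.0012103$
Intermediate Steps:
$V{\left(x,H \right)} = -4 + \frac{x}{3}$
$z = \frac{13}{3}$ ($z = \left(-4 + \frac{1}{3} \left(-1\right)\right) \left(-1\right) = \left(-4 - \frac{1}{3}\right) \left(-1\right) = \left(- \frac{13}{3}\right) \left(-1\right) = \frac{13}{3} \approx 4.3333$)
$w{\left(h \right)} = 4 + 2 h^{2}$ ($w{\left(h \right)} = \left(h^{2} + h^{2}\right) + 4 = 2 h^{2} + 4 = 4 + 2 h^{2}$)
$u = \frac{4862}{9}$ ($u = \left(4 + 2 \left(\frac{13}{3}\right)^{2}\right) \left(\left(-1\right) \left(-13\right)\right) = \left(4 + 2 \cdot \frac{169}{9}\right) 13 = \left(4 + \frac{338}{9}\right) 13 = \frac{374}{9} \cdot 13 = \frac{4862}{9} \approx 540.22$)
$\frac{1}{u - -286} = \frac{1}{\frac{4862}{9} - -286} = \frac{1}{\frac{4862}{9} + 286} = \frac{1}{\frac{7436}{9}} = \frac{9}{7436}$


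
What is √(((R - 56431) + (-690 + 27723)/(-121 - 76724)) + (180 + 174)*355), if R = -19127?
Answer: √32879666794435/25615 ≈ 223.86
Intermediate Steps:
√(((R - 56431) + (-690 + 27723)/(-121 - 76724)) + (180 + 174)*355) = √(((-19127 - 56431) + (-690 + 27723)/(-121 - 76724)) + (180 + 174)*355) = √((-75558 + 27033/(-76845)) + 354*355) = √((-75558 + 27033*(-1/76845)) + 125670) = √((-75558 - 9011/25615) + 125670) = √(-1935427181/25615 + 125670) = √(1283609869/25615) = √32879666794435/25615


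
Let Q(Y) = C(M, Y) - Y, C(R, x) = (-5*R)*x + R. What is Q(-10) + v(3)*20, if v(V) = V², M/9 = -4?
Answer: -1646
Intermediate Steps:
M = -36 (M = 9*(-4) = -36)
C(R, x) = R - 5*R*x (C(R, x) = -5*R*x + R = R - 5*R*x)
Q(Y) = -36 + 179*Y (Q(Y) = -36*(1 - 5*Y) - Y = (-36 + 180*Y) - Y = -36 + 179*Y)
Q(-10) + v(3)*20 = (-36 + 179*(-10)) + 3²*20 = (-36 - 1790) + 9*20 = -1826 + 180 = -1646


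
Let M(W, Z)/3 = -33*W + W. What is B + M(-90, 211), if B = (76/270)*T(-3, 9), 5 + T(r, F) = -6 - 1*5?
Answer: 1165792/135 ≈ 8635.5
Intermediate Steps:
T(r, F) = -16 (T(r, F) = -5 + (-6 - 1*5) = -5 + (-6 - 5) = -5 - 11 = -16)
M(W, Z) = -96*W (M(W, Z) = 3*(-33*W + W) = 3*(-32*W) = -96*W)
B = -608/135 (B = (76/270)*(-16) = (76*(1/270))*(-16) = (38/135)*(-16) = -608/135 ≈ -4.5037)
B + M(-90, 211) = -608/135 - 96*(-90) = -608/135 + 8640 = 1165792/135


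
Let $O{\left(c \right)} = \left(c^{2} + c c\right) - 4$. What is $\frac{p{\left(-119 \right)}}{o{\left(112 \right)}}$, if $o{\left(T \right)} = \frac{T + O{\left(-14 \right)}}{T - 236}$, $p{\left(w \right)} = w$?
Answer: $\frac{3689}{125} \approx 29.512$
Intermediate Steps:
$O{\left(c \right)} = -4 + 2 c^{2}$ ($O{\left(c \right)} = \left(c^{2} + c^{2}\right) - 4 = 2 c^{2} - 4 = -4 + 2 c^{2}$)
$o{\left(T \right)} = \frac{388 + T}{-236 + T}$ ($o{\left(T \right)} = \frac{T - \left(4 - 2 \left(-14\right)^{2}\right)}{T - 236} = \frac{T + \left(-4 + 2 \cdot 196\right)}{-236 + T} = \frac{T + \left(-4 + 392\right)}{-236 + T} = \frac{T + 388}{-236 + T} = \frac{388 + T}{-236 + T}$)
$\frac{p{\left(-119 \right)}}{o{\left(112 \right)}} = - \frac{119}{\frac{1}{-236 + 112} \left(388 + 112\right)} = - \frac{119}{\frac{1}{-124} \cdot 500} = - \frac{119}{\left(- \frac{1}{124}\right) 500} = - \frac{119}{- \frac{125}{31}} = \left(-119\right) \left(- \frac{31}{125}\right) = \frac{3689}{125}$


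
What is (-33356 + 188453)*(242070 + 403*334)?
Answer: 58420697184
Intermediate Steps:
(-33356 + 188453)*(242070 + 403*334) = 155097*(242070 + 134602) = 155097*376672 = 58420697184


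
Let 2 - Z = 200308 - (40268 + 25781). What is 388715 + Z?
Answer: 254458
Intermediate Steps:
Z = -134257 (Z = 2 - (200308 - (40268 + 25781)) = 2 - (200308 - 1*66049) = 2 - (200308 - 66049) = 2 - 1*134259 = 2 - 134259 = -134257)
388715 + Z = 388715 - 134257 = 254458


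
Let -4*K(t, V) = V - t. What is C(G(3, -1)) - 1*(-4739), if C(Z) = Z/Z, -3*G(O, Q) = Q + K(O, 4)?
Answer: 4740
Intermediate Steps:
K(t, V) = -V/4 + t/4 (K(t, V) = -(V - t)/4 = -V/4 + t/4)
G(O, Q) = ⅓ - Q/3 - O/12 (G(O, Q) = -(Q + (-¼*4 + O/4))/3 = -(Q + (-1 + O/4))/3 = -(-1 + Q + O/4)/3 = ⅓ - Q/3 - O/12)
C(Z) = 1
C(G(3, -1)) - 1*(-4739) = 1 - 1*(-4739) = 1 + 4739 = 4740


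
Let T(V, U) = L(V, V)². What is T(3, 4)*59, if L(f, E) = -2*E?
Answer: 2124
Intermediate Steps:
T(V, U) = 4*V² (T(V, U) = (-2*V)² = 4*V²)
T(3, 4)*59 = (4*3²)*59 = (4*9)*59 = 36*59 = 2124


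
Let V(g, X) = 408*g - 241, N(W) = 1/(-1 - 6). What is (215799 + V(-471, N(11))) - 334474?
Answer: -311084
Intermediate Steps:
N(W) = -⅐ (N(W) = 1/(-7) = -⅐)
V(g, X) = -241 + 408*g
(215799 + V(-471, N(11))) - 334474 = (215799 + (-241 + 408*(-471))) - 334474 = (215799 + (-241 - 192168)) - 334474 = (215799 - 192409) - 334474 = 23390 - 334474 = -311084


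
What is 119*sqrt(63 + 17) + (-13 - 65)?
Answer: -78 + 476*sqrt(5) ≈ 986.37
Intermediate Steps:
119*sqrt(63 + 17) + (-13 - 65) = 119*sqrt(80) - 78 = 119*(4*sqrt(5)) - 78 = 476*sqrt(5) - 78 = -78 + 476*sqrt(5)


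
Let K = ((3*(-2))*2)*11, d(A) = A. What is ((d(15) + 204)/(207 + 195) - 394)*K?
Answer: 3479718/67 ≈ 51936.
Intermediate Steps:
K = -132 (K = -6*2*11 = -12*11 = -132)
((d(15) + 204)/(207 + 195) - 394)*K = ((15 + 204)/(207 + 195) - 394)*(-132) = (219/402 - 394)*(-132) = (219*(1/402) - 394)*(-132) = (73/134 - 394)*(-132) = -52723/134*(-132) = 3479718/67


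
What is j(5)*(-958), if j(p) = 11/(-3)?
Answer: 10538/3 ≈ 3512.7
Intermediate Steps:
j(p) = -11/3 (j(p) = 11*(-1/3) = -11/3)
j(5)*(-958) = -11/3*(-958) = 10538/3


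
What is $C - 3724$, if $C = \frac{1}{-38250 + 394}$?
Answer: $- \frac{140975745}{37856} \approx -3724.0$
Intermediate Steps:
$C = - \frac{1}{37856}$ ($C = \frac{1}{-37856} = - \frac{1}{37856} \approx -2.6416 \cdot 10^{-5}$)
$C - 3724 = - \frac{1}{37856} - 3724 = - \frac{140975745}{37856}$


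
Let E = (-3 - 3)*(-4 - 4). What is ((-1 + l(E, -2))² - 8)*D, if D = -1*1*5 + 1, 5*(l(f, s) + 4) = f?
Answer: -1316/25 ≈ -52.640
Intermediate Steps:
E = 48 (E = -6*(-8) = 48)
l(f, s) = -4 + f/5
D = -4 (D = -1*5 + 1 = -5 + 1 = -4)
((-1 + l(E, -2))² - 8)*D = ((-1 + (-4 + (⅕)*48))² - 8)*(-4) = ((-1 + (-4 + 48/5))² - 8)*(-4) = ((-1 + 28/5)² - 8)*(-4) = ((23/5)² - 8)*(-4) = (529/25 - 8)*(-4) = (329/25)*(-4) = -1316/25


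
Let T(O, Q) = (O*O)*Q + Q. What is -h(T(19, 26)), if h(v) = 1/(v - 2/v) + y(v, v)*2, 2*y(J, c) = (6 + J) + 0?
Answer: -417150263784/44292871 ≈ -9418.0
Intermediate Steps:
y(J, c) = 3 + J/2 (y(J, c) = ((6 + J) + 0)/2 = (6 + J)/2 = 3 + J/2)
T(O, Q) = Q + Q*O² (T(O, Q) = O²*Q + Q = Q*O² + Q = Q + Q*O²)
h(v) = 6 + v + 1/(v - 2/v) (h(v) = 1/(v - 2/v) + (3 + v/2)*2 = 1/(v - 2/v) + (6 + v) = 6 + v + 1/(v - 2/v))
-h(T(19, 26)) = -(-12 - 26*(1 + 19²) + (26*(1 + 19²))²*(6 + 26*(1 + 19²)))/(-2 + (26*(1 + 19²))²) = -(-12 - 26*(1 + 361) + (26*(1 + 361))²*(6 + 26*(1 + 361)))/(-2 + (26*(1 + 361))²) = -(-12 - 26*362 + (26*362)²*(6 + 26*362))/(-2 + (26*362)²) = -(-12 - 1*9412 + 9412²*(6 + 9412))/(-2 + 9412²) = -(-12 - 9412 + 88585744*9418)/(-2 + 88585744) = -(-12 - 9412 + 834300536992)/88585742 = -834300527568/88585742 = -1*417150263784/44292871 = -417150263784/44292871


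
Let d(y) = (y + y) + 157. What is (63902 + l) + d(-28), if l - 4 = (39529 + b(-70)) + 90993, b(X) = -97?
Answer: 194432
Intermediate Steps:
d(y) = 157 + 2*y (d(y) = 2*y + 157 = 157 + 2*y)
l = 130429 (l = 4 + ((39529 - 97) + 90993) = 4 + (39432 + 90993) = 4 + 130425 = 130429)
(63902 + l) + d(-28) = (63902 + 130429) + (157 + 2*(-28)) = 194331 + (157 - 56) = 194331 + 101 = 194432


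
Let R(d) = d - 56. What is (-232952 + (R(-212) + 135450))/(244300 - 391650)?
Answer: 9777/14735 ≈ 0.66352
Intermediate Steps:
R(d) = -56 + d
(-232952 + (R(-212) + 135450))/(244300 - 391650) = (-232952 + ((-56 - 212) + 135450))/(244300 - 391650) = (-232952 + (-268 + 135450))/(-147350) = (-232952 + 135182)*(-1/147350) = -97770*(-1/147350) = 9777/14735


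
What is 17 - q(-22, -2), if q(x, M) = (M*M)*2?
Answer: 9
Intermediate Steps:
q(x, M) = 2*M**2 (q(x, M) = M**2*2 = 2*M**2)
17 - q(-22, -2) = 17 - 2*(-2)**2 = 17 - 2*4 = 17 - 1*8 = 17 - 8 = 9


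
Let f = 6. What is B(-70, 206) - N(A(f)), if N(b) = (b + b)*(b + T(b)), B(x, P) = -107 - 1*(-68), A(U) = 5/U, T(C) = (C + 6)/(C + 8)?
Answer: -39761/954 ≈ -41.678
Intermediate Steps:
T(C) = (6 + C)/(8 + C)
B(x, P) = -39 (B(x, P) = -107 + 68 = -39)
N(b) = 2*b*(b + (6 + b)/(8 + b)) (N(b) = (b + b)*(b + (6 + b)/(8 + b)) = (2*b)*(b + (6 + b)/(8 + b)) = 2*b*(b + (6 + b)/(8 + b)))
B(-70, 206) - N(A(f)) = -39 - 2*5/6*(6 + 5/6 + (5/6)*(8 + 5/6))/(8 + 5/6) = -39 - 2*5*(⅙)*(6 + 5*(⅙) + (5*(⅙))*(8 + 5*(⅙)))/(8 + 5*(⅙)) = -39 - 2*5*(6 + ⅚ + 5*(8 + ⅚)/6)/(6*(8 + ⅚)) = -39 - 2*5*(6 + ⅚ + (⅚)*(53/6))/(6*53/6) = -39 - 2*5*6*(6 + ⅚ + 265/36)/(6*53) = -39 - 2*5*6*511/(6*53*36) = -39 - 1*2555/954 = -39 - 2555/954 = -39761/954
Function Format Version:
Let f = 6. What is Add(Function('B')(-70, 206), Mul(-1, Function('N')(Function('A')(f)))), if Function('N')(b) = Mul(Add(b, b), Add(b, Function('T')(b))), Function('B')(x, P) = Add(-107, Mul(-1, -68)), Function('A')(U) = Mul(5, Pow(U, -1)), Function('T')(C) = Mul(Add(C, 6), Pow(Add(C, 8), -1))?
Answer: Rational(-39761, 954) ≈ -41.678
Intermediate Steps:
Function('T')(C) = Mul(Pow(Add(8, C), -1), Add(6, C)) (Function('T')(C) = Mul(Add(6, C), Pow(Add(8, C), -1)) = Mul(Pow(Add(8, C), -1), Add(6, C)))
Function('B')(x, P) = -39 (Function('B')(x, P) = Add(-107, 68) = -39)
Function('N')(b) = Mul(2, b, Add(b, Mul(Pow(Add(8, b), -1), Add(6, b)))) (Function('N')(b) = Mul(Add(b, b), Add(b, Mul(Pow(Add(8, b), -1), Add(6, b)))) = Mul(Mul(2, b), Add(b, Mul(Pow(Add(8, b), -1), Add(6, b)))) = Mul(2, b, Add(b, Mul(Pow(Add(8, b), -1), Add(6, b)))))
Add(Function('B')(-70, 206), Mul(-1, Function('N')(Function('A')(f)))) = Add(-39, Mul(-1, Mul(2, Mul(5, Pow(6, -1)), Pow(Add(8, Mul(5, Pow(6, -1))), -1), Add(6, Mul(5, Pow(6, -1)), Mul(Mul(5, Pow(6, -1)), Add(8, Mul(5, Pow(6, -1)))))))) = Add(-39, Mul(-1, Mul(2, Mul(5, Rational(1, 6)), Pow(Add(8, Mul(5, Rational(1, 6))), -1), Add(6, Mul(5, Rational(1, 6)), Mul(Mul(5, Rational(1, 6)), Add(8, Mul(5, Rational(1, 6)))))))) = Add(-39, Mul(-1, Mul(2, Rational(5, 6), Pow(Add(8, Rational(5, 6)), -1), Add(6, Rational(5, 6), Mul(Rational(5, 6), Add(8, Rational(5, 6))))))) = Add(-39, Mul(-1, Mul(2, Rational(5, 6), Pow(Rational(53, 6), -1), Add(6, Rational(5, 6), Mul(Rational(5, 6), Rational(53, 6)))))) = Add(-39, Mul(-1, Mul(2, Rational(5, 6), Rational(6, 53), Add(6, Rational(5, 6), Rational(265, 36))))) = Add(-39, Mul(-1, Mul(2, Rational(5, 6), Rational(6, 53), Rational(511, 36)))) = Add(-39, Mul(-1, Rational(2555, 954))) = Add(-39, Rational(-2555, 954)) = Rational(-39761, 954)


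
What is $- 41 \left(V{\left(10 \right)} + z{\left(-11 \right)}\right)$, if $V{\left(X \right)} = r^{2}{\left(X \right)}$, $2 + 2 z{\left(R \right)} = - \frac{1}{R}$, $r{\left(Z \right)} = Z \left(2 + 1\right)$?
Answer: $- \frac{810939}{22} \approx -36861.0$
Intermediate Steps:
$r{\left(Z \right)} = 3 Z$ ($r{\left(Z \right)} = Z 3 = 3 Z$)
$z{\left(R \right)} = -1 - \frac{1}{2 R}$ ($z{\left(R \right)} = -1 + \frac{\left(-1\right) \frac{1}{R}}{2} = -1 - \frac{1}{2 R}$)
$V{\left(X \right)} = 9 X^{2}$ ($V{\left(X \right)} = \left(3 X\right)^{2} = 9 X^{2}$)
$- 41 \left(V{\left(10 \right)} + z{\left(-11 \right)}\right) = - 41 \left(9 \cdot 10^{2} + \frac{- \frac{1}{2} - -11}{-11}\right) = - 41 \left(9 \cdot 100 - \frac{- \frac{1}{2} + 11}{11}\right) = - 41 \left(900 - \frac{21}{22}\right) = \left(-41\right) \frac{19779}{22} = - \frac{810939}{22}$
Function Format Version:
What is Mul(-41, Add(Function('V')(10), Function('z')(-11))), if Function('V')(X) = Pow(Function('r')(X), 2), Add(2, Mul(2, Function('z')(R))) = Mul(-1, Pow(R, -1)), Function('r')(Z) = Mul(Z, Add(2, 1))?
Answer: Rational(-810939, 22) ≈ -36861.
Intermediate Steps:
Function('r')(Z) = Mul(3, Z) (Function('r')(Z) = Mul(Z, 3) = Mul(3, Z))
Function('z')(R) = Add(-1, Mul(Rational(-1, 2), Pow(R, -1))) (Function('z')(R) = Add(-1, Mul(Rational(1, 2), Mul(-1, Pow(R, -1)))) = Add(-1, Mul(Rational(-1, 2), Pow(R, -1))))
Function('V')(X) = Mul(9, Pow(X, 2)) (Function('V')(X) = Pow(Mul(3, X), 2) = Mul(9, Pow(X, 2)))
Mul(-41, Add(Function('V')(10), Function('z')(-11))) = Mul(-41, Add(Mul(9, Pow(10, 2)), Mul(Pow(-11, -1), Add(Rational(-1, 2), Mul(-1, -11))))) = Mul(-41, Add(Mul(9, 100), Mul(Rational(-1, 11), Add(Rational(-1, 2), 11)))) = Mul(-41, Add(900, Mul(Rational(-1, 11), Rational(21, 2)))) = Mul(-41, Add(900, Rational(-21, 22))) = Mul(-41, Rational(19779, 22)) = Rational(-810939, 22)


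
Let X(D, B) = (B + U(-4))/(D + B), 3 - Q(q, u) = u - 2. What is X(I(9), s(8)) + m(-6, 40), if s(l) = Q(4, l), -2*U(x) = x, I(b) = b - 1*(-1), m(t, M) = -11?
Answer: -78/7 ≈ -11.143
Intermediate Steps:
I(b) = 1 + b (I(b) = b + 1 = 1 + b)
U(x) = -x/2
Q(q, u) = 5 - u (Q(q, u) = 3 - (u - 2) = 3 - (-2 + u) = 3 + (2 - u) = 5 - u)
s(l) = 5 - l
X(D, B) = (2 + B)/(B + D) (X(D, B) = (B - ½*(-4))/(D + B) = (B + 2)/(B + D) = (2 + B)/(B + D))
X(I(9), s(8)) + m(-6, 40) = (2 + (5 - 1*8))/((5 - 1*8) + (1 + 9)) - 11 = (2 + (5 - 8))/((5 - 8) + 10) - 11 = (2 - 3)/(-3 + 10) - 11 = -1/7 - 11 = (⅐)*(-1) - 11 = -⅐ - 11 = -78/7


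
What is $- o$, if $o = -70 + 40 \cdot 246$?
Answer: $-9770$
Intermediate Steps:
$o = 9770$ ($o = -70 + 9840 = 9770$)
$- o = \left(-1\right) 9770 = -9770$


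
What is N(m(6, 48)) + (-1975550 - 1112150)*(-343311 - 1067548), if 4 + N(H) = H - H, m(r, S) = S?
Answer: 4356309334296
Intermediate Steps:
N(H) = -4 (N(H) = -4 + (H - H) = -4 + 0 = -4)
N(m(6, 48)) + (-1975550 - 1112150)*(-343311 - 1067548) = -4 + (-1975550 - 1112150)*(-343311 - 1067548) = -4 - 3087700*(-1410859) = -4 + 4356309334300 = 4356309334296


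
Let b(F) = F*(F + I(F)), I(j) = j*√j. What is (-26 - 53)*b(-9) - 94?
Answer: -6493 - 19197*I ≈ -6493.0 - 19197.0*I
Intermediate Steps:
I(j) = j^(3/2)
b(F) = F*(F + F^(3/2))
(-26 - 53)*b(-9) - 94 = (-26 - 53)*(-9*(-9 + (-9)^(3/2))) - 94 = -(-711)*(-9 - 27*I) - 94 = -79*(81 + 243*I) - 94 = (-6399 - 19197*I) - 94 = -6493 - 19197*I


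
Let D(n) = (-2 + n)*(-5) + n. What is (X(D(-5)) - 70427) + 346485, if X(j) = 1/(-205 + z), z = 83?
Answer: 33679075/122 ≈ 2.7606e+5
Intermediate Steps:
D(n) = 10 - 4*n (D(n) = (10 - 5*n) + n = 10 - 4*n)
X(j) = -1/122 (X(j) = 1/(-205 + 83) = 1/(-122) = -1/122)
(X(D(-5)) - 70427) + 346485 = (-1/122 - 70427) + 346485 = -8592095/122 + 346485 = 33679075/122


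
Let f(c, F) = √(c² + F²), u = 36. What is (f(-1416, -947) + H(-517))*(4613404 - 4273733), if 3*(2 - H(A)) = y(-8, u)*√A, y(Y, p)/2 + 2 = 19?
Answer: 679342 + 339671*√2901865 - 11548814*I*√517/3 ≈ 5.793e+8 - 8.7531e+7*I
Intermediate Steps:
y(Y, p) = 34 (y(Y, p) = -4 + 2*19 = -4 + 38 = 34)
f(c, F) = √(F² + c²)
H(A) = 2 - 34*√A/3
(f(-1416, -947) + H(-517))*(4613404 - 4273733) = (√((-947)² + (-1416)²) + (2 - 34*I*√517/3))*(4613404 - 4273733) = (√(896809 + 2005056) + (2 - 34*I*√517/3))*339671 = (√2901865 + (2 - 34*I*√517/3))*339671 = (2 + √2901865 - 34*I*√517/3)*339671 = 679342 + 339671*√2901865 - 11548814*I*√517/3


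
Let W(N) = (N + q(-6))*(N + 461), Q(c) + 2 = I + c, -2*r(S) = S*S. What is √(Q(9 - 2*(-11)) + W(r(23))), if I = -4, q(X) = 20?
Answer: I*√192077/2 ≈ 219.13*I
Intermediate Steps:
r(S) = -S²/2 (r(S) = -S*S/2 = -S²/2)
Q(c) = -6 + c (Q(c) = -2 + (-4 + c) = -6 + c)
W(N) = (20 + N)*(461 + N) (W(N) = (N + 20)*(N + 461) = (20 + N)*(461 + N))
√(Q(9 - 2*(-11)) + W(r(23))) = √((-6 + (9 - 2*(-11))) + (9220 + (-½*23²)² + 481*(-½*23²))) = √((-6 + (9 + 22)) + (9220 + (-½*529)² + 481*(-½*529))) = √((-6 + 31) + (9220 + (-529/2)² + 481*(-529/2))) = √(25 + (9220 + 279841/4 - 254449/2)) = √(25 - 192177/4) = √(-192077/4) = I*√192077/2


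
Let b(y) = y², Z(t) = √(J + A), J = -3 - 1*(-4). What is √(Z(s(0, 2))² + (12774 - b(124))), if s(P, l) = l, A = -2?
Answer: I*√2603 ≈ 51.02*I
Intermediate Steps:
J = 1 (J = -3 + 4 = 1)
Z(t) = I (Z(t) = √(1 - 2) = √(-1) = I)
√(Z(s(0, 2))² + (12774 - b(124))) = √(I² + (12774 - 1*124²)) = √(-1 + (12774 - 1*15376)) = √(-1 + (12774 - 15376)) = √(-1 - 2602) = √(-2603) = I*√2603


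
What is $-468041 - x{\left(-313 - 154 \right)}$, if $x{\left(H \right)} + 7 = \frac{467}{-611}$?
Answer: $- \frac{285968307}{611} \approx -4.6803 \cdot 10^{5}$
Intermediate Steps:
$x{\left(H \right)} = - \frac{4744}{611}$ ($x{\left(H \right)} = -7 + \frac{467}{-611} = -7 + 467 \left(- \frac{1}{611}\right) = -7 - \frac{467}{611} = - \frac{4744}{611}$)
$-468041 - x{\left(-313 - 154 \right)} = -468041 - - \frac{4744}{611} = -468041 + \frac{4744}{611} = - \frac{285968307}{611}$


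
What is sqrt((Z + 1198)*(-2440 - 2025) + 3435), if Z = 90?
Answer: I*sqrt(5747485) ≈ 2397.4*I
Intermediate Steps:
sqrt((Z + 1198)*(-2440 - 2025) + 3435) = sqrt((90 + 1198)*(-2440 - 2025) + 3435) = sqrt(1288*(-4465) + 3435) = sqrt(-5750920 + 3435) = sqrt(-5747485) = I*sqrt(5747485)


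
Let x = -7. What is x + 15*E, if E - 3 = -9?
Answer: -97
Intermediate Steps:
E = -6 (E = 3 - 9 = -6)
x + 15*E = -7 + 15*(-6) = -7 - 90 = -97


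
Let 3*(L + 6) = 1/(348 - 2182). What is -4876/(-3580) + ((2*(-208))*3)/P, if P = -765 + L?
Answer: 870504949/292048345 ≈ 2.9807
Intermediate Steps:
L = -33013/5502 (L = -6 + 1/(3*(348 - 2182)) = -6 + (⅓)/(-1834) = -6 + (⅓)*(-1/1834) = -6 - 1/5502 = -33013/5502 ≈ -6.0002)
P = -4242043/5502 (P = -765 - 33013/5502 = -4242043/5502 ≈ -771.00)
-4876/(-3580) + ((2*(-208))*3)/P = -4876/(-3580) + ((2*(-208))*3)/(-4242043/5502) = -4876*(-1/3580) - 416*3*(-5502/4242043) = 1219/895 - 1248*(-5502/4242043) = 1219/895 + 528192/326311 = 870504949/292048345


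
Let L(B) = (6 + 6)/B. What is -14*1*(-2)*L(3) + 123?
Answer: 235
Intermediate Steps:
L(B) = 12/B
-14*1*(-2)*L(3) + 123 = -14*1*(-2)*12/3 + 123 = -(-28)*12*(⅓) + 123 = -(-28)*4 + 123 = -14*(-8) + 123 = 112 + 123 = 235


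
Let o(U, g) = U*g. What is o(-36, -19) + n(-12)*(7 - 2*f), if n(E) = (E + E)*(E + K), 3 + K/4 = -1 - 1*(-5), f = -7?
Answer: 4716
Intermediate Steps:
K = 4 (K = -12 + 4*(-1 - 1*(-5)) = -12 + 4*(-1 + 5) = -12 + 4*4 = -12 + 16 = 4)
n(E) = 2*E*(4 + E) (n(E) = (E + E)*(E + 4) = (2*E)*(4 + E) = 2*E*(4 + E))
o(-36, -19) + n(-12)*(7 - 2*f) = -36*(-19) + (2*(-12)*(4 - 12))*(7 - 2*(-7)) = 684 + (2*(-12)*(-8))*(7 + 14) = 684 + 192*21 = 684 + 4032 = 4716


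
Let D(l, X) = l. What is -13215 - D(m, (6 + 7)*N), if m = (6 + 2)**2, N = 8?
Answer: -13279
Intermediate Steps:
m = 64 (m = 8**2 = 64)
-13215 - D(m, (6 + 7)*N) = -13215 - 1*64 = -13215 - 64 = -13279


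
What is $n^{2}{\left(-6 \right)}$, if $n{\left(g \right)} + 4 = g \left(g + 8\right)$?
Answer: $256$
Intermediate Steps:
$n{\left(g \right)} = -4 + g \left(8 + g\right)$ ($n{\left(g \right)} = -4 + g \left(g + 8\right) = -4 + g \left(8 + g\right)$)
$n^{2}{\left(-6 \right)} = \left(-4 + \left(-6\right)^{2} + 8 \left(-6\right)\right)^{2} = \left(-4 + 36 - 48\right)^{2} = \left(-16\right)^{2} = 256$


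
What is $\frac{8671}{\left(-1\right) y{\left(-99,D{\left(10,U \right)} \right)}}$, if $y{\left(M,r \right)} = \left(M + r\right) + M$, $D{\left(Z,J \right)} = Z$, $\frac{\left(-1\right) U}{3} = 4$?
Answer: $\frac{8671}{188} \approx 46.122$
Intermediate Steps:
$U = -12$ ($U = \left(-3\right) 4 = -12$)
$y{\left(M,r \right)} = r + 2 M$
$\frac{8671}{\left(-1\right) y{\left(-99,D{\left(10,U \right)} \right)}} = \frac{8671}{\left(-1\right) \left(10 + 2 \left(-99\right)\right)} = \frac{8671}{\left(-1\right) \left(10 - 198\right)} = \frac{8671}{\left(-1\right) \left(-188\right)} = \frac{8671}{188}$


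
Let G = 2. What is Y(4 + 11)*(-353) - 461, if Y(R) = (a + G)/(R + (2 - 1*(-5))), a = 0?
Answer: -5424/11 ≈ -493.09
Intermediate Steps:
Y(R) = 2/(7 + R) (Y(R) = (0 + 2)/(R + (2 - 1*(-5))) = 2/(R + (2 + 5)) = 2/(R + 7) = 2/(7 + R))
Y(4 + 11)*(-353) - 461 = (2/(7 + (4 + 11)))*(-353) - 461 = (2/(7 + 15))*(-353) - 461 = (2/22)*(-353) - 461 = (2*(1/22))*(-353) - 461 = (1/11)*(-353) - 461 = -353/11 - 461 = -5424/11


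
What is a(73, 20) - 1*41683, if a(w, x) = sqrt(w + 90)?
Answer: -41683 + sqrt(163) ≈ -41670.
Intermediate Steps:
a(w, x) = sqrt(90 + w)
a(73, 20) - 1*41683 = sqrt(90 + 73) - 1*41683 = sqrt(163) - 41683 = -41683 + sqrt(163)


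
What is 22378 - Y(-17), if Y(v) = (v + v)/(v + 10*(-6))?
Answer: 1723072/77 ≈ 22378.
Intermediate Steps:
Y(v) = 2*v/(-60 + v) (Y(v) = (2*v)/(v - 60) = (2*v)/(-60 + v) = 2*v/(-60 + v))
22378 - Y(-17) = 22378 - 2*(-17)/(-60 - 17) = 22378 - 2*(-17)/(-77) = 22378 - 2*(-17)*(-1)/77 = 22378 - 1*34/77 = 22378 - 34/77 = 1723072/77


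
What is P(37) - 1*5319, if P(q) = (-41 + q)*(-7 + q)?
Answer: -5439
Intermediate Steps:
P(37) - 1*5319 = (287 + 37² - 48*37) - 1*5319 = (287 + 1369 - 1776) - 5319 = -120 - 5319 = -5439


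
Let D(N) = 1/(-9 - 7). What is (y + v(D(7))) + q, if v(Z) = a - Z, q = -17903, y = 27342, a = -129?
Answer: 148961/16 ≈ 9310.1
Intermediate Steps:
D(N) = -1/16 (D(N) = 1/(-16) = -1/16)
v(Z) = -129 - Z
(y + v(D(7))) + q = (27342 + (-129 - 1*(-1/16))) - 17903 = (27342 + (-129 + 1/16)) - 17903 = (27342 - 2063/16) - 17903 = 435409/16 - 17903 = 148961/16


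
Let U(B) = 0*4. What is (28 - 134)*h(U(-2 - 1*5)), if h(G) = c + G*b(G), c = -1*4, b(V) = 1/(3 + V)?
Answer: 424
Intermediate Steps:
c = -4
U(B) = 0
h(G) = -4 + G/(3 + G)
(28 - 134)*h(U(-2 - 1*5)) = (28 - 134)*(3*(-4 - 1*0)/(3 + 0)) = -318*(-4 + 0)/3 = -318*(-4)/3 = -106*(-4) = 424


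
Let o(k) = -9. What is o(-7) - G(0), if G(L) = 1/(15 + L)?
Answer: -136/15 ≈ -9.0667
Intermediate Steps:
o(-7) - G(0) = -9 - 1/(15 + 0) = -9 - 1/15 = -136/15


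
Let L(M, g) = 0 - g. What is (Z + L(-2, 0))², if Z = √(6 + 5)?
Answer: 11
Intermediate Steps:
L(M, g) = -g
Z = √11 ≈ 3.3166
(Z + L(-2, 0))² = (√11 - 1*0)² = (√11 + 0)² = (√11)² = 11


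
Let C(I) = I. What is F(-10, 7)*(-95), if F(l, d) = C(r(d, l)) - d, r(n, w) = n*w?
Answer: 7315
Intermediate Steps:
F(l, d) = -d + d*l (F(l, d) = d*l - d = -d + d*l)
F(-10, 7)*(-95) = (7*(-1 - 10))*(-95) = (7*(-11))*(-95) = -77*(-95) = 7315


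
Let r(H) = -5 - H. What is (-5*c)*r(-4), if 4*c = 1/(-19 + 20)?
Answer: 5/4 ≈ 1.2500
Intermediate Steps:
c = ¼ (c = 1/(4*(-19 + 20)) = (¼)/1 = (¼)*1 = ¼ ≈ 0.25000)
(-5*c)*r(-4) = (-5*¼)*(-5 - 1*(-4)) = -5*(-5 + 4)/4 = -5/4*(-1) = 5/4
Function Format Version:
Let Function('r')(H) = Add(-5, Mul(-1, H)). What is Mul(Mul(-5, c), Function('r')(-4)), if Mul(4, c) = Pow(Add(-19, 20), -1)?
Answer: Rational(5, 4) ≈ 1.2500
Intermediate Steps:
c = Rational(1, 4) (c = Mul(Rational(1, 4), Pow(Add(-19, 20), -1)) = Mul(Rational(1, 4), Pow(1, -1)) = Mul(Rational(1, 4), 1) = Rational(1, 4) ≈ 0.25000)
Mul(Mul(-5, c), Function('r')(-4)) = Mul(Mul(-5, Rational(1, 4)), Add(-5, Mul(-1, -4))) = Mul(Rational(-5, 4), Add(-5, 4)) = Mul(Rational(-5, 4), -1) = Rational(5, 4)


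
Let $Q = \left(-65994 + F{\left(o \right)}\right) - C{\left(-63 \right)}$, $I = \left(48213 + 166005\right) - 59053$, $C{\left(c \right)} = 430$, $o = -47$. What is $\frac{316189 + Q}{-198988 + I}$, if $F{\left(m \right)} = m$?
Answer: $- \frac{249718}{43823} \approx -5.6983$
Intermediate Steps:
$I = 155165$ ($I = 214218 - 59053 = 155165$)
$Q = -66471$ ($Q = \left(-65994 - 47\right) - 430 = -66041 - 430 = -66471$)
$\frac{316189 + Q}{-198988 + I} = \frac{316189 - 66471}{-198988 + 155165} = \frac{249718}{-43823} = 249718 \left(- \frac{1}{43823}\right) = - \frac{249718}{43823}$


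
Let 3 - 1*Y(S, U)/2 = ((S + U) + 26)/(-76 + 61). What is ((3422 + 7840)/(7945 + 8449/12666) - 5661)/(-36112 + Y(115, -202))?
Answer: 8543690563005/54517797630128 ≈ 0.15671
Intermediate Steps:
Y(S, U) = 142/15 + 2*S/15 + 2*U/15 (Y(S, U) = 6 - 2*((S + U) + 26)/(-76 + 61) = 6 - 2*(26 + S + U)/(-15) = 6 - 2*(26 + S + U)*(-1)/15 = 6 - 2*(-26/15 - S/15 - U/15) = 6 + (52/15 + 2*S/15 + 2*U/15) = 142/15 + 2*S/15 + 2*U/15)
((3422 + 7840)/(7945 + 8449/12666) - 5661)/(-36112 + Y(115, -202)) = ((3422 + 7840)/(7945 + 8449/12666) - 5661)/(-36112 + (142/15 + (2/15)*115 + (2/15)*(-202))) = (11262/(7945 + 8449*(1/12666)) - 5661)/(-36112 + (142/15 + 46/3 - 404/15)) = (11262/(7945 + 8449/12666) - 5661)/(-36112 - 32/15) = (11262/(100639819/12666) - 5661)/(-541712/15) = (11262*(12666/100639819) - 5661)*(-15/541712) = (142644492/100639819 - 5661)*(-15/541712) = -569579370867/100639819*(-15/541712) = 8543690563005/54517797630128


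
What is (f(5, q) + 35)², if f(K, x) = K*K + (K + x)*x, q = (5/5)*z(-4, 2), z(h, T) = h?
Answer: 3136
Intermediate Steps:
q = -4 (q = (5/5)*(-4) = ((⅕)*5)*(-4) = 1*(-4) = -4)
f(K, x) = K² + x*(K + x)
(f(5, q) + 35)² = ((5² + (-4)² + 5*(-4)) + 35)² = ((25 + 16 - 20) + 35)² = (21 + 35)² = 56² = 3136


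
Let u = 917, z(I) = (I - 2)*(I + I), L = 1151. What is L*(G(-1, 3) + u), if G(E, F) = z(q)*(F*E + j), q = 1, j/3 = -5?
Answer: 1096903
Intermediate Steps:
j = -15 (j = 3*(-5) = -15)
z(I) = 2*I*(-2 + I) (z(I) = (-2 + I)*(2*I) = 2*I*(-2 + I))
G(E, F) = 30 - 2*E*F (G(E, F) = (2*1*(-2 + 1))*(F*E - 15) = (2*1*(-1))*(E*F - 15) = -2*(-15 + E*F) = 30 - 2*E*F)
L*(G(-1, 3) + u) = 1151*((30 - 2*(-1)*3) + 917) = 1151*((30 + 6) + 917) = 1151*(36 + 917) = 1151*953 = 1096903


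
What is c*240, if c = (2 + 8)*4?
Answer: 9600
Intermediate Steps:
c = 40 (c = 10*4 = 40)
c*240 = 40*240 = 9600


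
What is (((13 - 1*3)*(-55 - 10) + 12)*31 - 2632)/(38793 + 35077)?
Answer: -27/89 ≈ -0.30337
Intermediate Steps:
(((13 - 1*3)*(-55 - 10) + 12)*31 - 2632)/(38793 + 35077) = (((13 - 3)*(-65) + 12)*31 - 2632)/73870 = ((10*(-65) + 12)*31 - 2632)*(1/73870) = ((-650 + 12)*31 - 2632)*(1/73870) = (-638*31 - 2632)*(1/73870) = (-19778 - 2632)*(1/73870) = -22410*1/73870 = -27/89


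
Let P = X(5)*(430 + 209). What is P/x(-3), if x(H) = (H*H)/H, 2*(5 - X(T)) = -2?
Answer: -1278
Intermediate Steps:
X(T) = 6 (X(T) = 5 - ½*(-2) = 5 + 1 = 6)
P = 3834 (P = 6*(430 + 209) = 6*639 = 3834)
x(H) = H (x(H) = H²/H = H)
P/x(-3) = 3834/(-3) = 3834*(-⅓) = -1278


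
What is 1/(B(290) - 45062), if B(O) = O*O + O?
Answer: 1/39328 ≈ 2.5427e-5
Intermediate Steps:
B(O) = O + O² (B(O) = O² + O = O + O²)
1/(B(290) - 45062) = 1/(290*(1 + 290) - 45062) = 1/(290*291 - 45062) = 1/(84390 - 45062) = 1/39328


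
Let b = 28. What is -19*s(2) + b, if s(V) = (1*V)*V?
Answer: -48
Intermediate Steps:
s(V) = V**2 (s(V) = V*V = V**2)
-19*s(2) + b = -19*2**2 + 28 = -19*4 + 28 = -76 + 28 = -48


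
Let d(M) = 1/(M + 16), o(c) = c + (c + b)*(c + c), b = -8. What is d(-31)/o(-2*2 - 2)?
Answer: -1/2430 ≈ -0.00041152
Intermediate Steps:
o(c) = c + 2*c*(-8 + c) (o(c) = c + (c - 8)*(c + c) = c + (-8 + c)*(2*c) = c + 2*c*(-8 + c))
d(M) = 1/(16 + M)
d(-31)/o(-2*2 - 2) = 1/((16 - 31)*(((-2*2 - 2)*(-15 + 2*(-2*2 - 2))))) = 1/((-15)*(((-4 - 2)*(-15 + 2*(-4 - 2))))) = -(-1/(6*(-15 + 2*(-6))))/15 = -(-1/(6*(-15 - 12)))/15 = -1/(15*((-6*(-27)))) = -1/15/162 = -1/15*1/162 = -1/2430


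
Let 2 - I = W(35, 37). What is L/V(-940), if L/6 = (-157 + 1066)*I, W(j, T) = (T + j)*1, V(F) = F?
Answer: 19089/47 ≈ 406.15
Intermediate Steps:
W(j, T) = T + j
I = -70 (I = 2 - (37 + 35) = 2 - 1*72 = 2 - 72 = -70)
L = -381780 (L = 6*((-157 + 1066)*(-70)) = 6*(909*(-70)) = 6*(-63630) = -381780)
L/V(-940) = -381780/(-940) = -381780*(-1/940) = 19089/47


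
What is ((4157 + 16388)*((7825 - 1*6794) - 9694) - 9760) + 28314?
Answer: -177962781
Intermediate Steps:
((4157 + 16388)*((7825 - 1*6794) - 9694) - 9760) + 28314 = (20545*((7825 - 6794) - 9694) - 9760) + 28314 = (20545*(1031 - 9694) - 9760) + 28314 = (20545*(-8663) - 9760) + 28314 = (-177981335 - 9760) + 28314 = -177991095 + 28314 = -177962781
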